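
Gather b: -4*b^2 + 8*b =-4*b^2 + 8*b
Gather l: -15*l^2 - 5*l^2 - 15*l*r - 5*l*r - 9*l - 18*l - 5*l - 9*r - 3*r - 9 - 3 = -20*l^2 + l*(-20*r - 32) - 12*r - 12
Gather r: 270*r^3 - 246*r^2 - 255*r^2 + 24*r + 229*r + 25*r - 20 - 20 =270*r^3 - 501*r^2 + 278*r - 40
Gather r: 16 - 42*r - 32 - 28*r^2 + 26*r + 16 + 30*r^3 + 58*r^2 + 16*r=30*r^3 + 30*r^2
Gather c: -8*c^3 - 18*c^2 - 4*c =-8*c^3 - 18*c^2 - 4*c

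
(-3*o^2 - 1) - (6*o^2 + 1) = -9*o^2 - 2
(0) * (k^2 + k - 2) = 0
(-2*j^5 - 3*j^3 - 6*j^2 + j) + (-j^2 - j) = -2*j^5 - 3*j^3 - 7*j^2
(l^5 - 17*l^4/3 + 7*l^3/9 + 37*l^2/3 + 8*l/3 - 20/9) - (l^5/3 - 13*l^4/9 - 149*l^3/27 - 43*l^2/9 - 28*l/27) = 2*l^5/3 - 38*l^4/9 + 170*l^3/27 + 154*l^2/9 + 100*l/27 - 20/9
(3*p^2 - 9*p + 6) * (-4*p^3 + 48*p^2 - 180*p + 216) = -12*p^5 + 180*p^4 - 996*p^3 + 2556*p^2 - 3024*p + 1296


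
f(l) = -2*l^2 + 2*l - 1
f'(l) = 2 - 4*l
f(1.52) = -2.58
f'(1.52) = -4.08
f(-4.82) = -57.10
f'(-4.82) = 21.28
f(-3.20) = -27.88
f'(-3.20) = 14.80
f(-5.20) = -65.48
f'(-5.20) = 22.80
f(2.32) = -7.12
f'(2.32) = -7.28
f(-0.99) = -4.94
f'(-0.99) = 5.96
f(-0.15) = -1.34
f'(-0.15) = 2.60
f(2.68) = -10.00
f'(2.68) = -8.72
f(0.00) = -1.00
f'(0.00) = 2.00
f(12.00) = -265.00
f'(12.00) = -46.00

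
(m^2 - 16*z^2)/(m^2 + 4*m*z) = (m - 4*z)/m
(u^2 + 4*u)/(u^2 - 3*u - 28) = u/(u - 7)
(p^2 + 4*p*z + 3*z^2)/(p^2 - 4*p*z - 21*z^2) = (-p - z)/(-p + 7*z)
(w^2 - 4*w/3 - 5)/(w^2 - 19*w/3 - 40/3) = (w - 3)/(w - 8)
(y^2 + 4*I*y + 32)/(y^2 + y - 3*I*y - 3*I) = (y^2 + 4*I*y + 32)/(y^2 + y - 3*I*y - 3*I)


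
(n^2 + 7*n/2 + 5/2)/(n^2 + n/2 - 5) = (n + 1)/(n - 2)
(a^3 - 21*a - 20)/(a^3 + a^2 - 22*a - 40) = (a + 1)/(a + 2)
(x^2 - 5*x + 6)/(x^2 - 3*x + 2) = (x - 3)/(x - 1)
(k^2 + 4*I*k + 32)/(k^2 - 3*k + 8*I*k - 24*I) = (k - 4*I)/(k - 3)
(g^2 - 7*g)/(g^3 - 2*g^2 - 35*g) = 1/(g + 5)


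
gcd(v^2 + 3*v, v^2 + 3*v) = v^2 + 3*v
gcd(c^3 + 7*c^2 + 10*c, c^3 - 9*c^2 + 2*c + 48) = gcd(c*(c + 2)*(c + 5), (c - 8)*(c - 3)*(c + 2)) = c + 2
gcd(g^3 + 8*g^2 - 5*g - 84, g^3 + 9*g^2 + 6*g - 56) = g^2 + 11*g + 28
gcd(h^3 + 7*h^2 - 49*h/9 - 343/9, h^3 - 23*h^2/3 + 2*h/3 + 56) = h + 7/3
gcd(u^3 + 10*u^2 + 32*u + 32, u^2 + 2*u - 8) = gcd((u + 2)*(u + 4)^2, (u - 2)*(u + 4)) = u + 4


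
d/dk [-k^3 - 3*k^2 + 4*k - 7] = -3*k^2 - 6*k + 4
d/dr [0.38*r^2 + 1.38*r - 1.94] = 0.76*r + 1.38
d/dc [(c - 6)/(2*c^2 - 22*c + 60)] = -1/(2*c^2 - 20*c + 50)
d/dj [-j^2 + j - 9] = 1 - 2*j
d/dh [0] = 0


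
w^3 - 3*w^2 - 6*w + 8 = (w - 4)*(w - 1)*(w + 2)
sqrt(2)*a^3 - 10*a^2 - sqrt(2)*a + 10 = (a - 1)*(a - 5*sqrt(2))*(sqrt(2)*a + sqrt(2))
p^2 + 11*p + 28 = (p + 4)*(p + 7)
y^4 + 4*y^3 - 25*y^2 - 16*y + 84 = (y - 3)*(y - 2)*(y + 2)*(y + 7)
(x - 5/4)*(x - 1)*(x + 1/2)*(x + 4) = x^4 + 9*x^3/4 - 55*x^2/8 + 9*x/8 + 5/2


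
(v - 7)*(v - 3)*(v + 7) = v^3 - 3*v^2 - 49*v + 147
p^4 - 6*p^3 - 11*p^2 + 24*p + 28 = (p - 7)*(p - 2)*(p + 1)*(p + 2)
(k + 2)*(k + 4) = k^2 + 6*k + 8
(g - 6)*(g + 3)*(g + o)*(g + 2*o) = g^4 + 3*g^3*o - 3*g^3 + 2*g^2*o^2 - 9*g^2*o - 18*g^2 - 6*g*o^2 - 54*g*o - 36*o^2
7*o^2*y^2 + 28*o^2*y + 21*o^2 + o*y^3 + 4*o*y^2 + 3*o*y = (7*o + y)*(y + 3)*(o*y + o)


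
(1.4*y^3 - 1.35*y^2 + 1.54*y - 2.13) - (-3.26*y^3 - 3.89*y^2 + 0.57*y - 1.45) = 4.66*y^3 + 2.54*y^2 + 0.97*y - 0.68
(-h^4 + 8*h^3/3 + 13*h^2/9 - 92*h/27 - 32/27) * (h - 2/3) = -h^5 + 10*h^4/3 - h^3/3 - 118*h^2/27 + 88*h/81 + 64/81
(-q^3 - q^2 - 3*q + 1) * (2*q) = -2*q^4 - 2*q^3 - 6*q^2 + 2*q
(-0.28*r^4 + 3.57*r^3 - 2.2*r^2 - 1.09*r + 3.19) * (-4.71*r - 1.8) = 1.3188*r^5 - 16.3107*r^4 + 3.936*r^3 + 9.0939*r^2 - 13.0629*r - 5.742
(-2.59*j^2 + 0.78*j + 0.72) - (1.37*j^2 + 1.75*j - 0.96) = -3.96*j^2 - 0.97*j + 1.68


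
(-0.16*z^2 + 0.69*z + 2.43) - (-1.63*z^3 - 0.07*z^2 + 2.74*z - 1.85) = 1.63*z^3 - 0.09*z^2 - 2.05*z + 4.28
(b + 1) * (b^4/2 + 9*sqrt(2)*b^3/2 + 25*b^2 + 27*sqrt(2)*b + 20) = b^5/2 + b^4/2 + 9*sqrt(2)*b^4/2 + 9*sqrt(2)*b^3/2 + 25*b^3 + 25*b^2 + 27*sqrt(2)*b^2 + 20*b + 27*sqrt(2)*b + 20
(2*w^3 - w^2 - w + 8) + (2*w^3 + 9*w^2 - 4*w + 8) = 4*w^3 + 8*w^2 - 5*w + 16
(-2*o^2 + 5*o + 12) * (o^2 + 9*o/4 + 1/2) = -2*o^4 + o^3/2 + 89*o^2/4 + 59*o/2 + 6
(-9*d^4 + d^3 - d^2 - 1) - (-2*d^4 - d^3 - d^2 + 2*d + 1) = -7*d^4 + 2*d^3 - 2*d - 2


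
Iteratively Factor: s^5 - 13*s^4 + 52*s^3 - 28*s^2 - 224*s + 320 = (s - 5)*(s^4 - 8*s^3 + 12*s^2 + 32*s - 64) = (s - 5)*(s - 2)*(s^3 - 6*s^2 + 32) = (s - 5)*(s - 4)*(s - 2)*(s^2 - 2*s - 8) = (s - 5)*(s - 4)*(s - 2)*(s + 2)*(s - 4)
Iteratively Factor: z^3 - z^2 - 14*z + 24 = (z - 3)*(z^2 + 2*z - 8) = (z - 3)*(z - 2)*(z + 4)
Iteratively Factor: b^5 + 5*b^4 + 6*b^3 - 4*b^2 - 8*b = (b + 2)*(b^4 + 3*b^3 - 4*b) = (b - 1)*(b + 2)*(b^3 + 4*b^2 + 4*b) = (b - 1)*(b + 2)^2*(b^2 + 2*b) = b*(b - 1)*(b + 2)^2*(b + 2)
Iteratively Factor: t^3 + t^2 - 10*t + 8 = (t - 1)*(t^2 + 2*t - 8) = (t - 2)*(t - 1)*(t + 4)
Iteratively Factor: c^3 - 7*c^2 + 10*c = (c)*(c^2 - 7*c + 10) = c*(c - 2)*(c - 5)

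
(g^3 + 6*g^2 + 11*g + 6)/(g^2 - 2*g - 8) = (g^2 + 4*g + 3)/(g - 4)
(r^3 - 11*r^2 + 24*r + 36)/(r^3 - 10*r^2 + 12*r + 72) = (r + 1)/(r + 2)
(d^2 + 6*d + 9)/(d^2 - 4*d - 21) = (d + 3)/(d - 7)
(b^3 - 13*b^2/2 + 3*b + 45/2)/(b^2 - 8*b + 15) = b + 3/2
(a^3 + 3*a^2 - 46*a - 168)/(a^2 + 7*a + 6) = (a^2 - 3*a - 28)/(a + 1)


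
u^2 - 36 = (u - 6)*(u + 6)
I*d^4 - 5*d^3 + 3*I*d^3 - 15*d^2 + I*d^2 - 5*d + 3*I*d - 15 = (d + 3)*(d + I)*(d + 5*I)*(I*d + 1)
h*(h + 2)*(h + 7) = h^3 + 9*h^2 + 14*h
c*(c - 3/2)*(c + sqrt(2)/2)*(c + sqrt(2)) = c^4 - 3*c^3/2 + 3*sqrt(2)*c^3/2 - 9*sqrt(2)*c^2/4 + c^2 - 3*c/2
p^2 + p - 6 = (p - 2)*(p + 3)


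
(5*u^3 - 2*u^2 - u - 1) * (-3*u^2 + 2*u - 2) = -15*u^5 + 16*u^4 - 11*u^3 + 5*u^2 + 2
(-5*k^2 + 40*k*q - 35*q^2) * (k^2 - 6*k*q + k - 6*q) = -5*k^4 + 70*k^3*q - 5*k^3 - 275*k^2*q^2 + 70*k^2*q + 210*k*q^3 - 275*k*q^2 + 210*q^3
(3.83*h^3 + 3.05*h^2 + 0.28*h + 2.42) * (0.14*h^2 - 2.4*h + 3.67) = 0.5362*h^5 - 8.765*h^4 + 6.7753*h^3 + 10.8603*h^2 - 4.7804*h + 8.8814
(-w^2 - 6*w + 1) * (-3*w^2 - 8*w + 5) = 3*w^4 + 26*w^3 + 40*w^2 - 38*w + 5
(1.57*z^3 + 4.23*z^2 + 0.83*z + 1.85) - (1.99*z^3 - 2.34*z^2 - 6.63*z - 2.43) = -0.42*z^3 + 6.57*z^2 + 7.46*z + 4.28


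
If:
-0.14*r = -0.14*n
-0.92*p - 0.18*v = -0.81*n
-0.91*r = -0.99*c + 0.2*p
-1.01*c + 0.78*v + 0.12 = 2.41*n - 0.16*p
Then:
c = 0.21665351069405*v + 0.0389815586641508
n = 0.233514829403664*v + 0.0355328298952247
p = 0.00994240414887793*v + 0.0312843393642739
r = 0.233514829403664*v + 0.0355328298952247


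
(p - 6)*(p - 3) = p^2 - 9*p + 18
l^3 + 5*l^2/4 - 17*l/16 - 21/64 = (l - 3/4)*(l + 1/4)*(l + 7/4)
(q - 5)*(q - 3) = q^2 - 8*q + 15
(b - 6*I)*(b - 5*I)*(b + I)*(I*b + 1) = I*b^4 + 11*b^3 - 29*I*b^2 + 11*b - 30*I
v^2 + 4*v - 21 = (v - 3)*(v + 7)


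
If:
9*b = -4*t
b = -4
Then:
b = -4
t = 9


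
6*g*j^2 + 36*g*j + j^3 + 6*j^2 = j*(6*g + j)*(j + 6)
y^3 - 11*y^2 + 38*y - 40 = (y - 5)*(y - 4)*(y - 2)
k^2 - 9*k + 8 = (k - 8)*(k - 1)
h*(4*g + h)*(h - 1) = 4*g*h^2 - 4*g*h + h^3 - h^2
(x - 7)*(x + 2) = x^2 - 5*x - 14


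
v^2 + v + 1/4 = (v + 1/2)^2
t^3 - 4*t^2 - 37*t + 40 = (t - 8)*(t - 1)*(t + 5)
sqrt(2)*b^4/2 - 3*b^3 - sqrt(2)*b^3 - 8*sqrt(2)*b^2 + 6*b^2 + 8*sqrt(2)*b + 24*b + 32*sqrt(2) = (b - 4)*(b - 4*sqrt(2))*(b + sqrt(2))*(sqrt(2)*b/2 + sqrt(2))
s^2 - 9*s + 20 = (s - 5)*(s - 4)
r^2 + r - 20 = (r - 4)*(r + 5)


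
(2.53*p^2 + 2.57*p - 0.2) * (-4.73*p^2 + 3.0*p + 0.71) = -11.9669*p^4 - 4.5661*p^3 + 10.4523*p^2 + 1.2247*p - 0.142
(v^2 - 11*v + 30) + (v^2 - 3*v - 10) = 2*v^2 - 14*v + 20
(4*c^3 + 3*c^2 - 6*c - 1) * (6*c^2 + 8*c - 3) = 24*c^5 + 50*c^4 - 24*c^3 - 63*c^2 + 10*c + 3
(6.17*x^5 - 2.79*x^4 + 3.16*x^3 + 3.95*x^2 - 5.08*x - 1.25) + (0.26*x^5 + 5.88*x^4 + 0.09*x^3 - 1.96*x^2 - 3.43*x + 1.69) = 6.43*x^5 + 3.09*x^4 + 3.25*x^3 + 1.99*x^2 - 8.51*x + 0.44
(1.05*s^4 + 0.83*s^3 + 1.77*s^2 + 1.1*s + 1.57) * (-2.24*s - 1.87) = -2.352*s^5 - 3.8227*s^4 - 5.5169*s^3 - 5.7739*s^2 - 5.5738*s - 2.9359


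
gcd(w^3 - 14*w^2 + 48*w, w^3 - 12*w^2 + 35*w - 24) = w - 8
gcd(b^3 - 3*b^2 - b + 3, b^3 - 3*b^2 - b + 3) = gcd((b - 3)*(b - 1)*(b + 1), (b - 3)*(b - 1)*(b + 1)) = b^3 - 3*b^2 - b + 3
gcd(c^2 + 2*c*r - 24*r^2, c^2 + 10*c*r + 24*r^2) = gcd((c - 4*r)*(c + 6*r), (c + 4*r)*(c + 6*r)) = c + 6*r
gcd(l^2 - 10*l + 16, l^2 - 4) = l - 2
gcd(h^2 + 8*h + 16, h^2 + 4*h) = h + 4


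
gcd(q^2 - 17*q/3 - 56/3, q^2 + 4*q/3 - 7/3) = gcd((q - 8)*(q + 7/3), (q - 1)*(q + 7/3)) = q + 7/3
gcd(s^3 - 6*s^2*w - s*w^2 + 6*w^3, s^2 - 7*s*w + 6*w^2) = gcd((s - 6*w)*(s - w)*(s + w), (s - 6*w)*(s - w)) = s^2 - 7*s*w + 6*w^2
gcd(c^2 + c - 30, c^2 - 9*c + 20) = c - 5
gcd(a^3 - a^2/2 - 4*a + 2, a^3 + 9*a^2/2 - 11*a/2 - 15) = a - 2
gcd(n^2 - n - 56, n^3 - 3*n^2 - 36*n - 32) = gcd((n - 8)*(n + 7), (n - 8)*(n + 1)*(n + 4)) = n - 8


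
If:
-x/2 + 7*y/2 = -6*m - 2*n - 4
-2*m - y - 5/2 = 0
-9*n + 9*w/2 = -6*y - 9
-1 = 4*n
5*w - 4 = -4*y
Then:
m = 59/32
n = -1/4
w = 23/4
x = -227/16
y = -99/16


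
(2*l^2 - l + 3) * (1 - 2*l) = -4*l^3 + 4*l^2 - 7*l + 3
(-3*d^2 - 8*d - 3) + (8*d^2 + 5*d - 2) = 5*d^2 - 3*d - 5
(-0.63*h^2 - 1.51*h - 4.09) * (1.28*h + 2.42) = -0.8064*h^3 - 3.4574*h^2 - 8.8894*h - 9.8978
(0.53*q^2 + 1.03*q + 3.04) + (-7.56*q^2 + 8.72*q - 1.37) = -7.03*q^2 + 9.75*q + 1.67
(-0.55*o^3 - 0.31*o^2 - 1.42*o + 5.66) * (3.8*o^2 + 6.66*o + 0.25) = -2.09*o^5 - 4.841*o^4 - 7.5981*o^3 + 11.9733*o^2 + 37.3406*o + 1.415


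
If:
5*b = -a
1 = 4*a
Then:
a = 1/4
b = -1/20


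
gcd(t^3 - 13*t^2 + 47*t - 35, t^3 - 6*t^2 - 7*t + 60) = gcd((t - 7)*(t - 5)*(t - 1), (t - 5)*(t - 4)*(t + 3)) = t - 5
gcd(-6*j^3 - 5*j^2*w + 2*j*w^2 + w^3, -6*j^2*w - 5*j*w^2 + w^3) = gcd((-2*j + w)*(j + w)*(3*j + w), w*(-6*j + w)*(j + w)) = j + w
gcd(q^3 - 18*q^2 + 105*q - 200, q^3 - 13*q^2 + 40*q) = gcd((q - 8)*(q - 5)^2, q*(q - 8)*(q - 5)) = q^2 - 13*q + 40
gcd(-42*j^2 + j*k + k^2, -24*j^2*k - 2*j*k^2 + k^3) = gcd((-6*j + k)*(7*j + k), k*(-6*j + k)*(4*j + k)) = 6*j - k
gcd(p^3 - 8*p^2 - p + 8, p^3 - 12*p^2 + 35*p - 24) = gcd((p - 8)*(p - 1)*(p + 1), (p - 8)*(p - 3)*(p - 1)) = p^2 - 9*p + 8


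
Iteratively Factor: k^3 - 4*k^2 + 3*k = (k - 1)*(k^2 - 3*k) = (k - 3)*(k - 1)*(k)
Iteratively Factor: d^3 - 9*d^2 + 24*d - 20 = (d - 2)*(d^2 - 7*d + 10) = (d - 2)^2*(d - 5)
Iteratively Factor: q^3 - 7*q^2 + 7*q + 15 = (q - 3)*(q^2 - 4*q - 5) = (q - 3)*(q + 1)*(q - 5)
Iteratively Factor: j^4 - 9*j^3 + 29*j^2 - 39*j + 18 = (j - 3)*(j^3 - 6*j^2 + 11*j - 6) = (j - 3)*(j - 2)*(j^2 - 4*j + 3) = (j - 3)^2*(j - 2)*(j - 1)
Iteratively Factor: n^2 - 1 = (n + 1)*(n - 1)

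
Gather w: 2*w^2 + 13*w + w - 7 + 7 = 2*w^2 + 14*w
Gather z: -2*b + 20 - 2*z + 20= -2*b - 2*z + 40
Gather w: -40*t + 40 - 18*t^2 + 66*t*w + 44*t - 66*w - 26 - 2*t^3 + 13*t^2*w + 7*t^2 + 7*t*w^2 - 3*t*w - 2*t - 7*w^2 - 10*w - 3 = -2*t^3 - 11*t^2 + 2*t + w^2*(7*t - 7) + w*(13*t^2 + 63*t - 76) + 11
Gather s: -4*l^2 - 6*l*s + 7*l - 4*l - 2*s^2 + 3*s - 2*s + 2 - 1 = -4*l^2 + 3*l - 2*s^2 + s*(1 - 6*l) + 1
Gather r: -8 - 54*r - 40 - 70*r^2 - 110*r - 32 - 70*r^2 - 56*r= -140*r^2 - 220*r - 80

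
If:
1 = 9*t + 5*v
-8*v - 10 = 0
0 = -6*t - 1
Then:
No Solution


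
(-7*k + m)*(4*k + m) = -28*k^2 - 3*k*m + m^2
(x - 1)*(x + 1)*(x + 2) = x^3 + 2*x^2 - x - 2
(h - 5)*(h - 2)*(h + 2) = h^3 - 5*h^2 - 4*h + 20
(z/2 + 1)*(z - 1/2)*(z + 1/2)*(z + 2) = z^4/2 + 2*z^3 + 15*z^2/8 - z/2 - 1/2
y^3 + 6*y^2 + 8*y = y*(y + 2)*(y + 4)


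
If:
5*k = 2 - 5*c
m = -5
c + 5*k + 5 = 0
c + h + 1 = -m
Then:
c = 7/4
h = 9/4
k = -27/20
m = -5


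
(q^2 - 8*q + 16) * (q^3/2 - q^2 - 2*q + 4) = q^5/2 - 5*q^4 + 14*q^3 + 4*q^2 - 64*q + 64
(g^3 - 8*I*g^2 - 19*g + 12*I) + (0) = g^3 - 8*I*g^2 - 19*g + 12*I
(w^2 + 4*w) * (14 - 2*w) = -2*w^3 + 6*w^2 + 56*w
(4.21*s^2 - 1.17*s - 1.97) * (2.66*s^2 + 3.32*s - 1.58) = 11.1986*s^4 + 10.865*s^3 - 15.7764*s^2 - 4.6918*s + 3.1126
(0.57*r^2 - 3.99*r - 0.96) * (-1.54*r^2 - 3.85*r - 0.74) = -0.8778*r^4 + 3.9501*r^3 + 16.4181*r^2 + 6.6486*r + 0.7104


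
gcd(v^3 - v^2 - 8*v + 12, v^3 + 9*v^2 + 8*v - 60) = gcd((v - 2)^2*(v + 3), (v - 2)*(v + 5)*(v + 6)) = v - 2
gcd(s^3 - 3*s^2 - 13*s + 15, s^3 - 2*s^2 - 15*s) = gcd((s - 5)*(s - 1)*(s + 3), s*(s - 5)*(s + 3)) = s^2 - 2*s - 15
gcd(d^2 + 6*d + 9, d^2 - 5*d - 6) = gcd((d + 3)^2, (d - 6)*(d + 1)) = 1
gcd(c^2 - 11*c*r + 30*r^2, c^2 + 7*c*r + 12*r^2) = 1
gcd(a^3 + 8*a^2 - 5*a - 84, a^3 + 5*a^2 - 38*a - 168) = a^2 + 11*a + 28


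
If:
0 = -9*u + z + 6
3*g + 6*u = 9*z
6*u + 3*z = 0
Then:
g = -48/11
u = 6/11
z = -12/11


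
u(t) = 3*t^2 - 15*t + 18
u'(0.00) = -15.00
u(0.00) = 18.00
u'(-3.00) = -33.00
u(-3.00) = 90.00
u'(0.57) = -11.58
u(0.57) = 10.42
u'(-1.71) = -25.26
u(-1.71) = 52.42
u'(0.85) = -9.90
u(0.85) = 7.42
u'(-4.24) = -40.44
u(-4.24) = 135.53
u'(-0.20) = -16.20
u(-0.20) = 21.12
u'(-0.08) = -15.48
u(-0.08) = 19.22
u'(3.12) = 3.72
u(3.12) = 0.40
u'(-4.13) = -39.78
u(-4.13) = 131.12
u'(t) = 6*t - 15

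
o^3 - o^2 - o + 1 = (o - 1)^2*(o + 1)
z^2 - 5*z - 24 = (z - 8)*(z + 3)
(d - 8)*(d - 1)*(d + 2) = d^3 - 7*d^2 - 10*d + 16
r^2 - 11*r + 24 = (r - 8)*(r - 3)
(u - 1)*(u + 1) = u^2 - 1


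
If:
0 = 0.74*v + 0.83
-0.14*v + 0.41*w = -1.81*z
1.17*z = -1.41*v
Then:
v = -1.12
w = -6.35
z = 1.35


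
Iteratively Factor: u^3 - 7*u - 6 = (u - 3)*(u^2 + 3*u + 2) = (u - 3)*(u + 1)*(u + 2)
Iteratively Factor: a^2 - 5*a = (a - 5)*(a)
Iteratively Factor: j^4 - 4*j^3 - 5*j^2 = (j + 1)*(j^3 - 5*j^2) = j*(j + 1)*(j^2 - 5*j) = j^2*(j + 1)*(j - 5)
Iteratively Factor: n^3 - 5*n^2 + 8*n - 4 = (n - 1)*(n^2 - 4*n + 4) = (n - 2)*(n - 1)*(n - 2)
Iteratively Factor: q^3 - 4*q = (q - 2)*(q^2 + 2*q) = q*(q - 2)*(q + 2)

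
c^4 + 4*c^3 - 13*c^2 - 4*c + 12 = (c - 2)*(c - 1)*(c + 1)*(c + 6)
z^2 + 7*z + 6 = (z + 1)*(z + 6)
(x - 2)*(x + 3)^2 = x^3 + 4*x^2 - 3*x - 18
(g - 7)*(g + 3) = g^2 - 4*g - 21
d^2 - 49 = (d - 7)*(d + 7)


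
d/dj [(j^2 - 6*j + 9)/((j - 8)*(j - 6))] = 2*(-4*j^2 + 39*j - 81)/(j^4 - 28*j^3 + 292*j^2 - 1344*j + 2304)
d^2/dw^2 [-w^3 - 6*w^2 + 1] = -6*w - 12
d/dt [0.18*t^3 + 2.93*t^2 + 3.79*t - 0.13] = 0.54*t^2 + 5.86*t + 3.79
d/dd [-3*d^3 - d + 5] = -9*d^2 - 1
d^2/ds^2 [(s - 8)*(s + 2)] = 2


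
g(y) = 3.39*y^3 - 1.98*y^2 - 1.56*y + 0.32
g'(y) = 10.17*y^2 - 3.96*y - 1.56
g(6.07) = 676.07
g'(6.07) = 349.12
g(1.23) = 1.71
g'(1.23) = 8.96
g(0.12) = 0.11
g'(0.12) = -1.89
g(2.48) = 35.98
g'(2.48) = 51.17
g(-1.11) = -5.02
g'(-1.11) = 15.37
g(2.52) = 38.07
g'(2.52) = 53.04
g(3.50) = 115.95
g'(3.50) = 109.16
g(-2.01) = -32.07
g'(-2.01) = 47.49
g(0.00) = 0.32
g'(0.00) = -1.56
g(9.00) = 2297.21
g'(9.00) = 786.57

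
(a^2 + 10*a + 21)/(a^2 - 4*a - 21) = (a + 7)/(a - 7)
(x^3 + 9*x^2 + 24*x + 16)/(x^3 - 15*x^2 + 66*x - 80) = (x^3 + 9*x^2 + 24*x + 16)/(x^3 - 15*x^2 + 66*x - 80)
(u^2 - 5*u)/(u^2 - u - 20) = u/(u + 4)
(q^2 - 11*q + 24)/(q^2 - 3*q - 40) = (q - 3)/(q + 5)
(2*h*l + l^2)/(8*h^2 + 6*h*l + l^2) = l/(4*h + l)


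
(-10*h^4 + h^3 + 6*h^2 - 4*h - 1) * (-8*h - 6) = 80*h^5 + 52*h^4 - 54*h^3 - 4*h^2 + 32*h + 6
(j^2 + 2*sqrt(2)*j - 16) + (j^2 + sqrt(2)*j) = 2*j^2 + 3*sqrt(2)*j - 16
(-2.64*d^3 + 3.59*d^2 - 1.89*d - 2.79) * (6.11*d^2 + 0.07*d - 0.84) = -16.1304*d^5 + 21.7501*d^4 - 9.079*d^3 - 20.1948*d^2 + 1.3923*d + 2.3436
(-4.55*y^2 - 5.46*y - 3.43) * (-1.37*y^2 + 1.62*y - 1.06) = 6.2335*y^4 + 0.1092*y^3 + 0.676900000000001*y^2 + 0.231*y + 3.6358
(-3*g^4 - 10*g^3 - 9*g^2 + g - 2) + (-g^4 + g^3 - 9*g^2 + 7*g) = -4*g^4 - 9*g^3 - 18*g^2 + 8*g - 2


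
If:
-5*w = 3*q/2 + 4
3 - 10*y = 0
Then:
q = -10*w/3 - 8/3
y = 3/10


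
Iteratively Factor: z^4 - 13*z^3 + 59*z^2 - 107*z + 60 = (z - 5)*(z^3 - 8*z^2 + 19*z - 12) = (z - 5)*(z - 1)*(z^2 - 7*z + 12) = (z - 5)*(z - 3)*(z - 1)*(z - 4)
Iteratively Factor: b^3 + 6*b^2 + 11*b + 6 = (b + 2)*(b^2 + 4*b + 3) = (b + 1)*(b + 2)*(b + 3)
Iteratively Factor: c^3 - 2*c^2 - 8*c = (c + 2)*(c^2 - 4*c) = (c - 4)*(c + 2)*(c)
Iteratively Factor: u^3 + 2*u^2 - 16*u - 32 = (u + 2)*(u^2 - 16) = (u + 2)*(u + 4)*(u - 4)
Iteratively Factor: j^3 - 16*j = (j - 4)*(j^2 + 4*j) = j*(j - 4)*(j + 4)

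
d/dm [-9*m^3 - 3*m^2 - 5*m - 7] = -27*m^2 - 6*m - 5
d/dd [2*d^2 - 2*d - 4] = 4*d - 2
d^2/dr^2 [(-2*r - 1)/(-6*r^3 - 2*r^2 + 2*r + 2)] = ((2*r + 1)*(9*r^2 + 2*r - 1)^2 + (-18*r^2 - 4*r - (2*r + 1)*(9*r + 1) + 2)*(3*r^3 + r^2 - r - 1))/(3*r^3 + r^2 - r - 1)^3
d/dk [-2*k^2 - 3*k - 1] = -4*k - 3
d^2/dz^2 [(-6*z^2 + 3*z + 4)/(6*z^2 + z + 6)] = 4*(72*z^3 + 540*z^2 - 126*z - 187)/(216*z^6 + 108*z^5 + 666*z^4 + 217*z^3 + 666*z^2 + 108*z + 216)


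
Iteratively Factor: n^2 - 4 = (n + 2)*(n - 2)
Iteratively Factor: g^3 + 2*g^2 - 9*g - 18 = (g + 2)*(g^2 - 9) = (g + 2)*(g + 3)*(g - 3)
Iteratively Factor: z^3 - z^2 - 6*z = (z - 3)*(z^2 + 2*z) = (z - 3)*(z + 2)*(z)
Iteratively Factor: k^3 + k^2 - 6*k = (k)*(k^2 + k - 6) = k*(k - 2)*(k + 3)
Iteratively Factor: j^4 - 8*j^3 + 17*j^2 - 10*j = (j - 1)*(j^3 - 7*j^2 + 10*j) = (j - 5)*(j - 1)*(j^2 - 2*j) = j*(j - 5)*(j - 1)*(j - 2)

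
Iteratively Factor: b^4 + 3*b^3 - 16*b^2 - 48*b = (b)*(b^3 + 3*b^2 - 16*b - 48) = b*(b + 4)*(b^2 - b - 12) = b*(b - 4)*(b + 4)*(b + 3)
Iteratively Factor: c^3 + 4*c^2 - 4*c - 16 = (c + 2)*(c^2 + 2*c - 8) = (c - 2)*(c + 2)*(c + 4)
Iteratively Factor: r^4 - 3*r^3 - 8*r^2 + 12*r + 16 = (r - 4)*(r^3 + r^2 - 4*r - 4) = (r - 4)*(r + 2)*(r^2 - r - 2) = (r - 4)*(r + 1)*(r + 2)*(r - 2)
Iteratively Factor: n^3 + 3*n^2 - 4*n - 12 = (n + 3)*(n^2 - 4) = (n + 2)*(n + 3)*(n - 2)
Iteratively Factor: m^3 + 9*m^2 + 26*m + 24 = (m + 4)*(m^2 + 5*m + 6) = (m + 2)*(m + 4)*(m + 3)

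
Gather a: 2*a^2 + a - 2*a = 2*a^2 - a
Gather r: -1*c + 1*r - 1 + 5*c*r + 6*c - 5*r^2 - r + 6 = 5*c*r + 5*c - 5*r^2 + 5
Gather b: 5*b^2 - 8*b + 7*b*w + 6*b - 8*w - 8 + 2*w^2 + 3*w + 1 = 5*b^2 + b*(7*w - 2) + 2*w^2 - 5*w - 7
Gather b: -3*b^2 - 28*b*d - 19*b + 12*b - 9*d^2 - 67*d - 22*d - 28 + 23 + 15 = -3*b^2 + b*(-28*d - 7) - 9*d^2 - 89*d + 10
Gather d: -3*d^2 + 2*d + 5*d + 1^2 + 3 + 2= -3*d^2 + 7*d + 6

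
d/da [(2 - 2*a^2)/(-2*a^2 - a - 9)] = 2*(a^2 + 22*a + 1)/(4*a^4 + 4*a^3 + 37*a^2 + 18*a + 81)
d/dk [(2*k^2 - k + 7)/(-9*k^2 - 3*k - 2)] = (-15*k^2 + 118*k + 23)/(81*k^4 + 54*k^3 + 45*k^2 + 12*k + 4)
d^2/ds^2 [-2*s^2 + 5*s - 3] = -4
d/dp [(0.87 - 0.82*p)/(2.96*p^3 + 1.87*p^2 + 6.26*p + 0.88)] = (4.8544*p^3 - 6.1922*p^2 - 3.2538*p - 6.1678)/(8.7616*p^6 + 11.0704*p^5 + 40.5561*p^4 + 28.622*p^3 + 42.4788*p^2 + 11.0176*p + 0.7744)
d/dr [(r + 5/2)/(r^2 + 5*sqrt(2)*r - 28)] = (r^2 + 5*sqrt(2)*r - (2*r + 5)*(2*r + 5*sqrt(2))/2 - 28)/(r^2 + 5*sqrt(2)*r - 28)^2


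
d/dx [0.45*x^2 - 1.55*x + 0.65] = 0.9*x - 1.55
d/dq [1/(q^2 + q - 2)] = (-2*q - 1)/(q^2 + q - 2)^2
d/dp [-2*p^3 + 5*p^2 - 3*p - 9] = -6*p^2 + 10*p - 3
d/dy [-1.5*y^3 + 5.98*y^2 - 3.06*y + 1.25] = -4.5*y^2 + 11.96*y - 3.06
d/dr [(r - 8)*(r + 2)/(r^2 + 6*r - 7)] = 6*(2*r^2 + 3*r + 23)/(r^4 + 12*r^3 + 22*r^2 - 84*r + 49)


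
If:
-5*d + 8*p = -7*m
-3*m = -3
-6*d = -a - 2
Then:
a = 48*p/5 + 32/5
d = 8*p/5 + 7/5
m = 1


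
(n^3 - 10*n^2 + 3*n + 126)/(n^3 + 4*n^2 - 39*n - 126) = (n - 7)/(n + 7)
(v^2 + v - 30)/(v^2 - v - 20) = (v + 6)/(v + 4)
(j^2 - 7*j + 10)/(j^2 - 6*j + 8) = (j - 5)/(j - 4)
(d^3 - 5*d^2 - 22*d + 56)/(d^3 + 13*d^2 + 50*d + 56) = (d^2 - 9*d + 14)/(d^2 + 9*d + 14)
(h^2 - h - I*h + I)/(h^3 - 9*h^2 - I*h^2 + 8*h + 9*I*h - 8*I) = 1/(h - 8)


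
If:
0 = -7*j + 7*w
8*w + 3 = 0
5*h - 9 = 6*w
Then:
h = 27/20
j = -3/8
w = -3/8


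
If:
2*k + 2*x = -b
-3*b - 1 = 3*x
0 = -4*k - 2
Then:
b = -5/3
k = -1/2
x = 4/3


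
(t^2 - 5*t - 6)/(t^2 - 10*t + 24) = (t + 1)/(t - 4)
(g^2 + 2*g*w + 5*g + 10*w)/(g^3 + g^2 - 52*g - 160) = (g + 2*w)/(g^2 - 4*g - 32)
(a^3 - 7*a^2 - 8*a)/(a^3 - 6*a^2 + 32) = a*(a^2 - 7*a - 8)/(a^3 - 6*a^2 + 32)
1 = 1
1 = 1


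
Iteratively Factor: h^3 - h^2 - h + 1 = (h - 1)*(h^2 - 1) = (h - 1)^2*(h + 1)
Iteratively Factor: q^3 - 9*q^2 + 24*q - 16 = (q - 4)*(q^2 - 5*q + 4) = (q - 4)^2*(q - 1)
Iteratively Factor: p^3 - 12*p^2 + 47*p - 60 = (p - 3)*(p^2 - 9*p + 20) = (p - 5)*(p - 3)*(p - 4)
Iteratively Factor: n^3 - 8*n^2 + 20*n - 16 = (n - 4)*(n^2 - 4*n + 4) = (n - 4)*(n - 2)*(n - 2)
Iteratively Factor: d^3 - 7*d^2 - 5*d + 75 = (d - 5)*(d^2 - 2*d - 15) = (d - 5)^2*(d + 3)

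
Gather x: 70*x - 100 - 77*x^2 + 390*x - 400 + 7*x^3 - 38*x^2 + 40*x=7*x^3 - 115*x^2 + 500*x - 500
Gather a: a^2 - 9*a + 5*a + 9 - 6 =a^2 - 4*a + 3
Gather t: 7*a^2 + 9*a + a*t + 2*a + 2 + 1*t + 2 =7*a^2 + 11*a + t*(a + 1) + 4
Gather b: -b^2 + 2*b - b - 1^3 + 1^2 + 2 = -b^2 + b + 2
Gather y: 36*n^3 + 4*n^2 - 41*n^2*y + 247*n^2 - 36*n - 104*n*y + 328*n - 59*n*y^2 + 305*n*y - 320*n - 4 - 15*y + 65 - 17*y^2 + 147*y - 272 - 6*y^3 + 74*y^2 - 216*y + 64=36*n^3 + 251*n^2 - 28*n - 6*y^3 + y^2*(57 - 59*n) + y*(-41*n^2 + 201*n - 84) - 147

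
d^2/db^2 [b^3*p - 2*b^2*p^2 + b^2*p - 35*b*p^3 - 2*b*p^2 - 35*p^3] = 2*p*(3*b - 2*p + 1)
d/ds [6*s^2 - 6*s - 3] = 12*s - 6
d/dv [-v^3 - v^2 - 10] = v*(-3*v - 2)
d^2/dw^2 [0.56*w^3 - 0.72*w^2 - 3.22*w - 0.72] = 3.36*w - 1.44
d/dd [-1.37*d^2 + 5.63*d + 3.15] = 5.63 - 2.74*d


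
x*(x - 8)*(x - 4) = x^3 - 12*x^2 + 32*x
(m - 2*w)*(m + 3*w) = m^2 + m*w - 6*w^2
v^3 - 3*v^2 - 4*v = v*(v - 4)*(v + 1)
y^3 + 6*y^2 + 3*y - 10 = (y - 1)*(y + 2)*(y + 5)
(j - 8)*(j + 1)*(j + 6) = j^3 - j^2 - 50*j - 48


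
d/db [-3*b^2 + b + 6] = 1 - 6*b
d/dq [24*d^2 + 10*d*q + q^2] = 10*d + 2*q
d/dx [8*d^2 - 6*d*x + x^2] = -6*d + 2*x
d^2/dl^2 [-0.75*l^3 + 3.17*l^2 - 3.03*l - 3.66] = 6.34 - 4.5*l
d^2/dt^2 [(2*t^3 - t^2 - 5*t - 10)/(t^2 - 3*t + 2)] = 4*(3*t^3 - 30*t^2 + 72*t - 52)/(t^6 - 9*t^5 + 33*t^4 - 63*t^3 + 66*t^2 - 36*t + 8)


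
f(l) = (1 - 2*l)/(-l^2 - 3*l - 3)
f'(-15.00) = -0.01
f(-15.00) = -0.17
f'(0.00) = 1.00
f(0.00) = -0.33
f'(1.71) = 0.05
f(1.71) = 0.22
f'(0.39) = 0.51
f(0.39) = -0.05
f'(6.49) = -0.01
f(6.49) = 0.19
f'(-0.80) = 3.98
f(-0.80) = -2.10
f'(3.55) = -0.01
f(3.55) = 0.23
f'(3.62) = -0.01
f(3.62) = 0.23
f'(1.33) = 0.11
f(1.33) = 0.19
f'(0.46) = 0.45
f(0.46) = -0.02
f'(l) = (1 - 2*l)*(2*l + 3)/(-l^2 - 3*l - 3)^2 - 2/(-l^2 - 3*l - 3)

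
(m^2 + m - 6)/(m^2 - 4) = (m + 3)/(m + 2)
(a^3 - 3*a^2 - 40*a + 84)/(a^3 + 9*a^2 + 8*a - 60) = (a - 7)/(a + 5)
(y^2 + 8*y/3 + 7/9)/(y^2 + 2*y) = (9*y^2 + 24*y + 7)/(9*y*(y + 2))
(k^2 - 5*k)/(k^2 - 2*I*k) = (k - 5)/(k - 2*I)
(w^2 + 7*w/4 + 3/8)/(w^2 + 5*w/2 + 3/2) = (w + 1/4)/(w + 1)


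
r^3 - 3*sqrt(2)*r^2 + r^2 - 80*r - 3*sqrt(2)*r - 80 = (r + 1)*(r - 8*sqrt(2))*(r + 5*sqrt(2))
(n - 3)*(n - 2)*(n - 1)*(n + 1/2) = n^4 - 11*n^3/2 + 8*n^2 - n/2 - 3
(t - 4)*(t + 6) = t^2 + 2*t - 24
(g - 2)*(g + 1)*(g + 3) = g^3 + 2*g^2 - 5*g - 6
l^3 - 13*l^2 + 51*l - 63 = (l - 7)*(l - 3)^2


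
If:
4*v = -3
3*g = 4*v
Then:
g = -1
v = -3/4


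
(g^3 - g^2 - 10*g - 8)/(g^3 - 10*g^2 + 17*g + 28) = (g + 2)/(g - 7)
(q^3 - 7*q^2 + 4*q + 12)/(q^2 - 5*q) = (q^3 - 7*q^2 + 4*q + 12)/(q*(q - 5))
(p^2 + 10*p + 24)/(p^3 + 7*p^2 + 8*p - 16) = (p + 6)/(p^2 + 3*p - 4)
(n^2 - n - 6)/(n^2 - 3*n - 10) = (n - 3)/(n - 5)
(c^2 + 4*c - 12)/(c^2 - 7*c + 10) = (c + 6)/(c - 5)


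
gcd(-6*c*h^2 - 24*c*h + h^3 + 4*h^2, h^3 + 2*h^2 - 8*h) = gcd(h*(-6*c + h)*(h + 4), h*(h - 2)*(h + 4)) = h^2 + 4*h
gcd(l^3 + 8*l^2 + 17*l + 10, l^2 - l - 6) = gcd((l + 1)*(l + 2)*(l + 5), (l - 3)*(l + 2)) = l + 2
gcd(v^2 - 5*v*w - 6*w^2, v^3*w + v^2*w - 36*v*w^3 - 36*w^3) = v - 6*w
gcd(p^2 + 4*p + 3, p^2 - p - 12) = p + 3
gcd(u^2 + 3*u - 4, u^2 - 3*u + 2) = u - 1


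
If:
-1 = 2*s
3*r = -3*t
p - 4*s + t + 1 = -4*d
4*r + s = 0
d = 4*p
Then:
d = -23/34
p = -23/136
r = 1/8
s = -1/2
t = -1/8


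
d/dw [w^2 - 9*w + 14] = 2*w - 9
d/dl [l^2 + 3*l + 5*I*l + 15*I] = 2*l + 3 + 5*I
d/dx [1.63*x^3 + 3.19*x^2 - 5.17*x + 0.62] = 4.89*x^2 + 6.38*x - 5.17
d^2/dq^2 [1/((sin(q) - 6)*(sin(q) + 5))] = (-4*sin(q)^4 + 3*sin(q)^3 - 115*sin(q)^2 + 24*sin(q) + 62)/((sin(q) - 6)^3*(sin(q) + 5)^3)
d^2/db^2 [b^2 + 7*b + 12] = 2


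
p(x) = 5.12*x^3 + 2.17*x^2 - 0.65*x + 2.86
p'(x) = 15.36*x^2 + 4.34*x - 0.65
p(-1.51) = -8.84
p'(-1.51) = 27.82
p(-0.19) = 3.03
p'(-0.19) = -0.92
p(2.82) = 133.10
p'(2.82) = 133.74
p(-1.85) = -20.93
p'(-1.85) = 43.89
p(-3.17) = -136.37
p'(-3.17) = 139.94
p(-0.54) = 3.04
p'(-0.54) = 1.49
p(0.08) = 2.82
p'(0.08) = -0.20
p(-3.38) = -167.86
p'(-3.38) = 160.16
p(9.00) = 3905.26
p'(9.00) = 1282.57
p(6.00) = 1183.00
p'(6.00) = 578.35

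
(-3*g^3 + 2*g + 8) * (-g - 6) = 3*g^4 + 18*g^3 - 2*g^2 - 20*g - 48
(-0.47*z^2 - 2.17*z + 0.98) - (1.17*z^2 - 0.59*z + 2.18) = -1.64*z^2 - 1.58*z - 1.2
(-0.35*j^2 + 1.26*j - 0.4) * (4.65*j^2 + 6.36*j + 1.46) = -1.6275*j^4 + 3.633*j^3 + 5.6426*j^2 - 0.704400000000001*j - 0.584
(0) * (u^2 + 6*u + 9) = 0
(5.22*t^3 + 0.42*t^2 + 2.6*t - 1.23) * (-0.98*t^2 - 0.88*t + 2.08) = -5.1156*t^5 - 5.0052*t^4 + 7.94*t^3 - 0.209*t^2 + 6.4904*t - 2.5584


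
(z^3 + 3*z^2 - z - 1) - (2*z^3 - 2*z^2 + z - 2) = -z^3 + 5*z^2 - 2*z + 1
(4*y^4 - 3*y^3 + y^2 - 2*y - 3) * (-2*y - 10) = -8*y^5 - 34*y^4 + 28*y^3 - 6*y^2 + 26*y + 30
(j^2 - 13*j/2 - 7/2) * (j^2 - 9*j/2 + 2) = j^4 - 11*j^3 + 111*j^2/4 + 11*j/4 - 7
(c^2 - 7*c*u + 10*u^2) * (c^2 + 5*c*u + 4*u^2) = c^4 - 2*c^3*u - 21*c^2*u^2 + 22*c*u^3 + 40*u^4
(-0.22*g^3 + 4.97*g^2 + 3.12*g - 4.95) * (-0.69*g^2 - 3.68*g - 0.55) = 0.1518*g^5 - 2.6197*g^4 - 20.3214*g^3 - 10.7996*g^2 + 16.5*g + 2.7225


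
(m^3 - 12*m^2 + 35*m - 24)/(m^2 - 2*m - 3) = (m^2 - 9*m + 8)/(m + 1)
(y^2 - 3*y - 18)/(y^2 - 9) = (y - 6)/(y - 3)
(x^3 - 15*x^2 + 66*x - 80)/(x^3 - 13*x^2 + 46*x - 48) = (x - 5)/(x - 3)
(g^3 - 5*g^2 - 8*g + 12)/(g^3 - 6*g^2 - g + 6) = (g + 2)/(g + 1)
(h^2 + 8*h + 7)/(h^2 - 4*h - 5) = (h + 7)/(h - 5)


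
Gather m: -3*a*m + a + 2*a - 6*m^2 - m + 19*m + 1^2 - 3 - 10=3*a - 6*m^2 + m*(18 - 3*a) - 12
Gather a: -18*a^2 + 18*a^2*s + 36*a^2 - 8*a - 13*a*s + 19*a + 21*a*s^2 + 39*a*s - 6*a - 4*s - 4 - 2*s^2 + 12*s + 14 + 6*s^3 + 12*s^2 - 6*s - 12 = a^2*(18*s + 18) + a*(21*s^2 + 26*s + 5) + 6*s^3 + 10*s^2 + 2*s - 2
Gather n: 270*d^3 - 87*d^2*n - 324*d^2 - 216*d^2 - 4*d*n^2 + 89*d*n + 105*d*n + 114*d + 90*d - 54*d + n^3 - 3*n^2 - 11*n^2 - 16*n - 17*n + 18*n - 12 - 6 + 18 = 270*d^3 - 540*d^2 + 150*d + n^3 + n^2*(-4*d - 14) + n*(-87*d^2 + 194*d - 15)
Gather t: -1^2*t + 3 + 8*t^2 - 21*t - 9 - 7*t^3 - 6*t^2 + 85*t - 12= -7*t^3 + 2*t^2 + 63*t - 18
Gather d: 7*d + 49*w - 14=7*d + 49*w - 14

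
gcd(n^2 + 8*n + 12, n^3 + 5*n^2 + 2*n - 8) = n + 2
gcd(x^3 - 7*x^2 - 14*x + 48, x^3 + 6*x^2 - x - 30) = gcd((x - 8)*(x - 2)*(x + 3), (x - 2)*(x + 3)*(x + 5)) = x^2 + x - 6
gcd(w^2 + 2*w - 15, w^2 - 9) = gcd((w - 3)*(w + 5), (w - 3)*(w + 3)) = w - 3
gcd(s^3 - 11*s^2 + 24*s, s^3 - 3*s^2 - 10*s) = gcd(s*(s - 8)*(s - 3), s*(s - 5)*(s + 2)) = s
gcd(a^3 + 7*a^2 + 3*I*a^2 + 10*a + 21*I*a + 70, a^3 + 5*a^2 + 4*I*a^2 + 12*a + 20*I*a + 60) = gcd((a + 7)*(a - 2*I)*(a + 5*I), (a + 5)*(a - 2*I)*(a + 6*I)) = a - 2*I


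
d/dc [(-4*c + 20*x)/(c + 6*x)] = -44*x/(c + 6*x)^2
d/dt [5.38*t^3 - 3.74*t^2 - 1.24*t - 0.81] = 16.14*t^2 - 7.48*t - 1.24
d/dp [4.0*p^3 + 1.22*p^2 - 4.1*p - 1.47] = 12.0*p^2 + 2.44*p - 4.1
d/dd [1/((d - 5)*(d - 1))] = 2*(3 - d)/(d^4 - 12*d^3 + 46*d^2 - 60*d + 25)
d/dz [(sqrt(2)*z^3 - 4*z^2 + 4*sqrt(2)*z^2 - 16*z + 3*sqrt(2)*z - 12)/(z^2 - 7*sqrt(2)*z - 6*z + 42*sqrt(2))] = (sqrt(2)*z^4 - 28*z^3 - 12*sqrt(2)*z^3 + sqrt(2)*z^2 + 236*z^2 - 336*sqrt(2)*z + 696*z - 756*sqrt(2) + 180)/(z^4 - 14*sqrt(2)*z^3 - 12*z^3 + 134*z^2 + 168*sqrt(2)*z^2 - 1176*z - 504*sqrt(2)*z + 3528)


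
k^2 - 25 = (k - 5)*(k + 5)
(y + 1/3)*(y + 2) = y^2 + 7*y/3 + 2/3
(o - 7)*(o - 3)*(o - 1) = o^3 - 11*o^2 + 31*o - 21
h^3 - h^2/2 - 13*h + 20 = (h - 5/2)*(h - 2)*(h + 4)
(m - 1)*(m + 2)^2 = m^3 + 3*m^2 - 4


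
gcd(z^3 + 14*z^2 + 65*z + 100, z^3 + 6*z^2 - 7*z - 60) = z^2 + 9*z + 20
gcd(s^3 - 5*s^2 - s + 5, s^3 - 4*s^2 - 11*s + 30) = s - 5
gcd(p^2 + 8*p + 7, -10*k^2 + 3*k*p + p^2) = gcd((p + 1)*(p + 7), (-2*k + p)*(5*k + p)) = 1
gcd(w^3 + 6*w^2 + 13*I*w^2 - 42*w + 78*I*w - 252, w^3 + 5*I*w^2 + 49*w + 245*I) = w + 7*I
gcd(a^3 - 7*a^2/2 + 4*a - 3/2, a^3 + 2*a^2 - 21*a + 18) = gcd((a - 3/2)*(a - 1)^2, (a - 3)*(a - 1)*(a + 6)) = a - 1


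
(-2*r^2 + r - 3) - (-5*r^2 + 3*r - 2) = 3*r^2 - 2*r - 1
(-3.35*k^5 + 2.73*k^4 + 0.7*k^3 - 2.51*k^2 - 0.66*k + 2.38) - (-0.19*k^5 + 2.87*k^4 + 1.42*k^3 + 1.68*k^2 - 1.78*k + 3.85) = -3.16*k^5 - 0.14*k^4 - 0.72*k^3 - 4.19*k^2 + 1.12*k - 1.47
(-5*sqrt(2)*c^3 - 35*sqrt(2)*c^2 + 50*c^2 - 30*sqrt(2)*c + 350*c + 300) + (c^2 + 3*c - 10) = -5*sqrt(2)*c^3 - 35*sqrt(2)*c^2 + 51*c^2 - 30*sqrt(2)*c + 353*c + 290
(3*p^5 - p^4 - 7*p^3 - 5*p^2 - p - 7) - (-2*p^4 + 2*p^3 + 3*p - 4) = 3*p^5 + p^4 - 9*p^3 - 5*p^2 - 4*p - 3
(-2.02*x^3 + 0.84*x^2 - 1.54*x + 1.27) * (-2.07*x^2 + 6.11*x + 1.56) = 4.1814*x^5 - 14.081*x^4 + 5.169*x^3 - 10.7279*x^2 + 5.3573*x + 1.9812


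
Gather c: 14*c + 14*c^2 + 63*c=14*c^2 + 77*c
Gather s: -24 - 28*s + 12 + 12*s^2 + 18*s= 12*s^2 - 10*s - 12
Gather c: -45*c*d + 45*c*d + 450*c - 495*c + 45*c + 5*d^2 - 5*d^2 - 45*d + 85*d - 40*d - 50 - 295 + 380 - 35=0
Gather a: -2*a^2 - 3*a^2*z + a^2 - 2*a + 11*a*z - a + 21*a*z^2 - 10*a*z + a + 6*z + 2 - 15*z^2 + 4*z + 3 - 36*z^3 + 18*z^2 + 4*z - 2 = a^2*(-3*z - 1) + a*(21*z^2 + z - 2) - 36*z^3 + 3*z^2 + 14*z + 3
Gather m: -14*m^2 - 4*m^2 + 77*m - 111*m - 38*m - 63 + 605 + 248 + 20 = -18*m^2 - 72*m + 810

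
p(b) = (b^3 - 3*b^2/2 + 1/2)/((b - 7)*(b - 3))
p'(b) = (3*b^2 - 3*b)/((b - 7)*(b - 3)) - (b^3 - 3*b^2/2 + 1/2)/((b - 7)*(b - 3)^2) - (b^3 - 3*b^2/2 + 1/2)/((b - 7)^2*(b - 3))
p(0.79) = 0.00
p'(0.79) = -0.03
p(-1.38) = -0.14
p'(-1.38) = 0.22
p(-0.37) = 0.01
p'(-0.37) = 0.07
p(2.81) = 13.62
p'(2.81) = 94.11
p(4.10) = -13.86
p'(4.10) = -4.13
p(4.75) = -18.75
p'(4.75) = -11.19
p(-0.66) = -0.02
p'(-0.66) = 0.11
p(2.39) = 1.99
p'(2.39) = 7.23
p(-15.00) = -9.37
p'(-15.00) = 0.87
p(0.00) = 0.02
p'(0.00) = 0.01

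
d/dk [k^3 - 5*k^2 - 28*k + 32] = 3*k^2 - 10*k - 28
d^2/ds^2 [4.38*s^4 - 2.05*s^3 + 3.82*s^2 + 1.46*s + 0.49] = 52.56*s^2 - 12.3*s + 7.64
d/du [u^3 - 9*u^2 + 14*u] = 3*u^2 - 18*u + 14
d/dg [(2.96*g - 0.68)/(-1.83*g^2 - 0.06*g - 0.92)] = (5.4168*g^2 - 2.4888*g - 2.764)/(3.3489*g^4 + 0.2196*g^3 + 3.3708*g^2 + 0.1104*g + 0.8464)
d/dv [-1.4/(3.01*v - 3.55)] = 4.214/(3.01*v - 3.55)^2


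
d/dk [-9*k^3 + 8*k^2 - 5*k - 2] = -27*k^2 + 16*k - 5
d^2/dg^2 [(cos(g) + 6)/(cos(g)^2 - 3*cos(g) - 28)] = (9*sin(g)^4*cos(g) + 27*sin(g)^4 - 660*sin(g)^2 + 607*cos(g)/2 + 30*cos(3*g) - cos(5*g)/2 + 357)/(sin(g)^2 + 3*cos(g) + 27)^3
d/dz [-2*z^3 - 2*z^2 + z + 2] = -6*z^2 - 4*z + 1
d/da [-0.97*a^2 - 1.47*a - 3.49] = -1.94*a - 1.47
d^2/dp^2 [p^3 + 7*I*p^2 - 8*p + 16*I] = 6*p + 14*I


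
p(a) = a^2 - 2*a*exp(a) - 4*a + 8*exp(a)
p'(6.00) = -2412.57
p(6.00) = -1601.72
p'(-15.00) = -34.00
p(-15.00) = 285.00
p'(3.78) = -64.79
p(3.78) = 18.45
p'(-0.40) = -0.24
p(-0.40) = 7.66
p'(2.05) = 14.86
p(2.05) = 26.30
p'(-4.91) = -13.70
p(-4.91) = 43.88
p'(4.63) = -328.94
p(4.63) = -126.25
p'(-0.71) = -1.77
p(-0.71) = 7.98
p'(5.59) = -1379.69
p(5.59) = -842.51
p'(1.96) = 14.69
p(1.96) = 24.97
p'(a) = -2*a*exp(a) + 2*a + 6*exp(a) - 4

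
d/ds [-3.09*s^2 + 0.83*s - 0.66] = 0.83 - 6.18*s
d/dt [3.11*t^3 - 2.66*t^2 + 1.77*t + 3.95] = 9.33*t^2 - 5.32*t + 1.77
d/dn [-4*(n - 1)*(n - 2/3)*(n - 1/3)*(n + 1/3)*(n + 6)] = -20*n^4 - 208*n^3/3 + 340*n^2/3 - 760*n/27 - 112/27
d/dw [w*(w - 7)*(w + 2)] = 3*w^2 - 10*w - 14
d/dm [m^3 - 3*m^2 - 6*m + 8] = 3*m^2 - 6*m - 6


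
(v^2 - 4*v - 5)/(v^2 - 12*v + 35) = (v + 1)/(v - 7)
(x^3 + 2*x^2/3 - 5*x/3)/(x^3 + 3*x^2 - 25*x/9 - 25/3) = 3*x*(x - 1)/(3*x^2 + 4*x - 15)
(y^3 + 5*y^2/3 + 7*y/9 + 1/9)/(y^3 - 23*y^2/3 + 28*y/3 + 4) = (3*y^2 + 4*y + 1)/(3*(y^2 - 8*y + 12))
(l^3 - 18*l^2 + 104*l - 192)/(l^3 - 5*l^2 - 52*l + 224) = (l - 6)/(l + 7)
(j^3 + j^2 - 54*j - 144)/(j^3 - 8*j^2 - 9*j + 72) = (j + 6)/(j - 3)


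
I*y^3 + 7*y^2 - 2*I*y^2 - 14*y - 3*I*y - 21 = (y - 3)*(y - 7*I)*(I*y + I)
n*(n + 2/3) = n^2 + 2*n/3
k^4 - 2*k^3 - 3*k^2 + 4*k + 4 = (k - 2)^2*(k + 1)^2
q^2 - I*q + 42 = (q - 7*I)*(q + 6*I)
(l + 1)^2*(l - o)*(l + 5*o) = l^4 + 4*l^3*o + 2*l^3 - 5*l^2*o^2 + 8*l^2*o + l^2 - 10*l*o^2 + 4*l*o - 5*o^2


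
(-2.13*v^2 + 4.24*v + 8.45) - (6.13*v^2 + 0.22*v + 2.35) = -8.26*v^2 + 4.02*v + 6.1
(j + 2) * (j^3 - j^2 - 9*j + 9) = j^4 + j^3 - 11*j^2 - 9*j + 18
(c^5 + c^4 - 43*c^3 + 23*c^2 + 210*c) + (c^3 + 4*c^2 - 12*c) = c^5 + c^4 - 42*c^3 + 27*c^2 + 198*c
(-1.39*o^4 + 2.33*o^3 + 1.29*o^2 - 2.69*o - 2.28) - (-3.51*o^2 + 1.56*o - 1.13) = -1.39*o^4 + 2.33*o^3 + 4.8*o^2 - 4.25*o - 1.15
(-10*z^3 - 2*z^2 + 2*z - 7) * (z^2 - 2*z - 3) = -10*z^5 + 18*z^4 + 36*z^3 - 5*z^2 + 8*z + 21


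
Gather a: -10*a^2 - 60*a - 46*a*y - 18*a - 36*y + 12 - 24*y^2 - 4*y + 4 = -10*a^2 + a*(-46*y - 78) - 24*y^2 - 40*y + 16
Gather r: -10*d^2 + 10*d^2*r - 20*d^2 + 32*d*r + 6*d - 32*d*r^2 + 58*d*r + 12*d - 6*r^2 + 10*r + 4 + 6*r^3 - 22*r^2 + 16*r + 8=-30*d^2 + 18*d + 6*r^3 + r^2*(-32*d - 28) + r*(10*d^2 + 90*d + 26) + 12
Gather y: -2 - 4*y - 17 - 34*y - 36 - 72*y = -110*y - 55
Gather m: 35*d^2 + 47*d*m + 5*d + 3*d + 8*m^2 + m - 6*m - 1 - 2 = 35*d^2 + 8*d + 8*m^2 + m*(47*d - 5) - 3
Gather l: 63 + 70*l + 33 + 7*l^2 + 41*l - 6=7*l^2 + 111*l + 90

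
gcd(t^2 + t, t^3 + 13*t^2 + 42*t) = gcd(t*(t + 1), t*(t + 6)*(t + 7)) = t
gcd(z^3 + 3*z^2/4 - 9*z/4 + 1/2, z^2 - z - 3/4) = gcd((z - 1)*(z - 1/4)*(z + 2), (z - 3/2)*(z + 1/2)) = 1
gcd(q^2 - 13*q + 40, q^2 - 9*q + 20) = q - 5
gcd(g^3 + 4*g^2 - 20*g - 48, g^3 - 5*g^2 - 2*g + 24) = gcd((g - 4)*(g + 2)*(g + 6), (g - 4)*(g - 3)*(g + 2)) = g^2 - 2*g - 8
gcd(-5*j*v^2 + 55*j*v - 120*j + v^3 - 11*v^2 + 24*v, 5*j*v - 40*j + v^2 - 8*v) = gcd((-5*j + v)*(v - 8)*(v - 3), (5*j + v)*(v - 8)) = v - 8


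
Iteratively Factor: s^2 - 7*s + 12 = (s - 3)*(s - 4)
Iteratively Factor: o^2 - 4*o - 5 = (o - 5)*(o + 1)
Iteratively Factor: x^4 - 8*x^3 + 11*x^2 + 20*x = (x - 4)*(x^3 - 4*x^2 - 5*x) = (x - 4)*(x + 1)*(x^2 - 5*x) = x*(x - 4)*(x + 1)*(x - 5)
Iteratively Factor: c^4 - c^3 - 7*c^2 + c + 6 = (c + 2)*(c^3 - 3*c^2 - c + 3) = (c - 3)*(c + 2)*(c^2 - 1) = (c - 3)*(c - 1)*(c + 2)*(c + 1)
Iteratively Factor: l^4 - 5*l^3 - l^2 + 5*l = (l - 1)*(l^3 - 4*l^2 - 5*l) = (l - 1)*(l + 1)*(l^2 - 5*l) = l*(l - 1)*(l + 1)*(l - 5)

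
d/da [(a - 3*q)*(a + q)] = 2*a - 2*q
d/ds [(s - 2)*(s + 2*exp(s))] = 2*s*exp(s) + 2*s - 2*exp(s) - 2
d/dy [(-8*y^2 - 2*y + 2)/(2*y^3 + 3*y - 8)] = 2*(8*y^4 + 4*y^3 - 18*y^2 + 64*y + 5)/(4*y^6 + 12*y^4 - 32*y^3 + 9*y^2 - 48*y + 64)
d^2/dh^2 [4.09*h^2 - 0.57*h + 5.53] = 8.18000000000000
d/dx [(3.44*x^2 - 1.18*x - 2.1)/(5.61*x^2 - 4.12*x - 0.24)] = (-7.553*x^2 + 21.9108*x - 8.3688)/(31.4721*x^4 - 46.2264*x^3 + 14.2816*x^2 + 1.9776*x + 0.0576)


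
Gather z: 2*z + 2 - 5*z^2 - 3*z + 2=-5*z^2 - z + 4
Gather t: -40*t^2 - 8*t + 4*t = -40*t^2 - 4*t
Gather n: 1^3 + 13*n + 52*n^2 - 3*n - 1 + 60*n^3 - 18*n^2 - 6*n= 60*n^3 + 34*n^2 + 4*n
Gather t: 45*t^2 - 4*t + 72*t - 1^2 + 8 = 45*t^2 + 68*t + 7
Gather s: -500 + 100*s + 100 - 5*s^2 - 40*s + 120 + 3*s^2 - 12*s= -2*s^2 + 48*s - 280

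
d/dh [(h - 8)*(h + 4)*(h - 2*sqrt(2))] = 3*h^2 - 8*h - 4*sqrt(2)*h - 32 + 8*sqrt(2)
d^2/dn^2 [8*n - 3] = 0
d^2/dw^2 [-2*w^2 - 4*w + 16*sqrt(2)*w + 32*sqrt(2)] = -4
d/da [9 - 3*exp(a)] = -3*exp(a)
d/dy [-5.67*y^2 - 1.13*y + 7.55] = -11.34*y - 1.13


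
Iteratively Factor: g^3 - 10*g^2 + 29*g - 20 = (g - 5)*(g^2 - 5*g + 4) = (g - 5)*(g - 1)*(g - 4)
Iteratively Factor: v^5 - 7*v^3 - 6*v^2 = (v)*(v^4 - 7*v^2 - 6*v) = v*(v + 1)*(v^3 - v^2 - 6*v) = v^2*(v + 1)*(v^2 - v - 6) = v^2*(v + 1)*(v + 2)*(v - 3)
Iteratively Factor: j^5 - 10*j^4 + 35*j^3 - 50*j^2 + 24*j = (j)*(j^4 - 10*j^3 + 35*j^2 - 50*j + 24) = j*(j - 4)*(j^3 - 6*j^2 + 11*j - 6) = j*(j - 4)*(j - 2)*(j^2 - 4*j + 3) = j*(j - 4)*(j - 2)*(j - 1)*(j - 3)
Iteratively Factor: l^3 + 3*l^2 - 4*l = (l - 1)*(l^2 + 4*l) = (l - 1)*(l + 4)*(l)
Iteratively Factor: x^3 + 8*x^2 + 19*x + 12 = (x + 1)*(x^2 + 7*x + 12) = (x + 1)*(x + 4)*(x + 3)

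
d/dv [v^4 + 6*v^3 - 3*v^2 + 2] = 2*v*(2*v^2 + 9*v - 3)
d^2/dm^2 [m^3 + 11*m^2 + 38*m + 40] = 6*m + 22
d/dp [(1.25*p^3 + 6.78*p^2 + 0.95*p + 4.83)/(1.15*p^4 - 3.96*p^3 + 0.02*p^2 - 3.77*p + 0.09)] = (-1.4375*p^6 - 15.594*p^5 + 23.5963*p^4 - 24.119*p^3 + 32.1383*p^2 + 1.0272*p + 18.2946)/(1.3225*p^8 - 9.108*p^7 + 15.7276*p^6 - 8.8294*p^5 + 30.0658*p^4 - 0.8636*p^3 + 14.2165*p^2 - 0.6786*p + 0.0081)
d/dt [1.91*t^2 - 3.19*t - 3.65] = 3.82*t - 3.19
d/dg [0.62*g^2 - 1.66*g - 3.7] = 1.24*g - 1.66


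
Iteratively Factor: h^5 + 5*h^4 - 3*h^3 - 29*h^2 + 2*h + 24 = (h + 4)*(h^4 + h^3 - 7*h^2 - h + 6) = (h + 1)*(h + 4)*(h^3 - 7*h + 6) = (h + 1)*(h + 3)*(h + 4)*(h^2 - 3*h + 2) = (h - 2)*(h + 1)*(h + 3)*(h + 4)*(h - 1)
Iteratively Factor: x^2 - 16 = (x - 4)*(x + 4)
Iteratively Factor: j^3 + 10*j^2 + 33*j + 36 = (j + 3)*(j^2 + 7*j + 12) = (j + 3)*(j + 4)*(j + 3)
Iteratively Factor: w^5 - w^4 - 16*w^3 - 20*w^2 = (w + 2)*(w^4 - 3*w^3 - 10*w^2) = w*(w + 2)*(w^3 - 3*w^2 - 10*w) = w*(w - 5)*(w + 2)*(w^2 + 2*w) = w*(w - 5)*(w + 2)^2*(w)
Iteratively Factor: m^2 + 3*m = (m + 3)*(m)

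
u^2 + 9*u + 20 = (u + 4)*(u + 5)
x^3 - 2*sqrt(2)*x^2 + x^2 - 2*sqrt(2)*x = x*(x + 1)*(x - 2*sqrt(2))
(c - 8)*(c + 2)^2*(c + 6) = c^4 + 2*c^3 - 52*c^2 - 200*c - 192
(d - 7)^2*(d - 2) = d^3 - 16*d^2 + 77*d - 98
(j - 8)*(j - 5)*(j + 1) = j^3 - 12*j^2 + 27*j + 40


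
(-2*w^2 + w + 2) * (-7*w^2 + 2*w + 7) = 14*w^4 - 11*w^3 - 26*w^2 + 11*w + 14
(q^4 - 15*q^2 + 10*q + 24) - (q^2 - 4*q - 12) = q^4 - 16*q^2 + 14*q + 36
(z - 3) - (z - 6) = 3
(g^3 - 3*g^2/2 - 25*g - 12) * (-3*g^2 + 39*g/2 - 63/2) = -3*g^5 + 24*g^4 + 57*g^3/4 - 1617*g^2/4 + 1107*g/2 + 378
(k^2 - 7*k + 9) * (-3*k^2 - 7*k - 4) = -3*k^4 + 14*k^3 + 18*k^2 - 35*k - 36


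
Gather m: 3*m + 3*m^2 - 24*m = 3*m^2 - 21*m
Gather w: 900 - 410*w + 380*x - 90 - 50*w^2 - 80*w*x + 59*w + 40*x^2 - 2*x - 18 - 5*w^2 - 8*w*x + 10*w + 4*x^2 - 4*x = -55*w^2 + w*(-88*x - 341) + 44*x^2 + 374*x + 792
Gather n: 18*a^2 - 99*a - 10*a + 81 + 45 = 18*a^2 - 109*a + 126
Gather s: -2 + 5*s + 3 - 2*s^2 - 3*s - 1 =-2*s^2 + 2*s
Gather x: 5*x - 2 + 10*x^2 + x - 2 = 10*x^2 + 6*x - 4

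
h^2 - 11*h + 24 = (h - 8)*(h - 3)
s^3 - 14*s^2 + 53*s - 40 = (s - 8)*(s - 5)*(s - 1)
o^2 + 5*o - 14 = (o - 2)*(o + 7)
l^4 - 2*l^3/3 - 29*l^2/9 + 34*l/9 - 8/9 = (l - 4/3)*(l - 1)*(l - 1/3)*(l + 2)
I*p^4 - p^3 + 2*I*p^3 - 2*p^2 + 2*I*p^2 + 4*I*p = p*(p + 2)*(p + 2*I)*(I*p + 1)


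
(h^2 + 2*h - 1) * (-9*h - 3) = -9*h^3 - 21*h^2 + 3*h + 3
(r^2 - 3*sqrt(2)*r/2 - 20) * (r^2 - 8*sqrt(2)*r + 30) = r^4 - 19*sqrt(2)*r^3/2 + 34*r^2 + 115*sqrt(2)*r - 600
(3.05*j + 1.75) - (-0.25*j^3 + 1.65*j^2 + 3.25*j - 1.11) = 0.25*j^3 - 1.65*j^2 - 0.2*j + 2.86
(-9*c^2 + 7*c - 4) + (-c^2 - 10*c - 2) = -10*c^2 - 3*c - 6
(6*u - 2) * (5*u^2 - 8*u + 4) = 30*u^3 - 58*u^2 + 40*u - 8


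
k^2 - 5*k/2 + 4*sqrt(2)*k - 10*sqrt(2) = (k - 5/2)*(k + 4*sqrt(2))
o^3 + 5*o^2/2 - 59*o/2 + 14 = (o - 4)*(o - 1/2)*(o + 7)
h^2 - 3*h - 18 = (h - 6)*(h + 3)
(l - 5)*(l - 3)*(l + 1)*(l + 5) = l^4 - 2*l^3 - 28*l^2 + 50*l + 75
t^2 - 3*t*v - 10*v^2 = (t - 5*v)*(t + 2*v)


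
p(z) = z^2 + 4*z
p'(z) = 2*z + 4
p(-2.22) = -3.95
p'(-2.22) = -0.44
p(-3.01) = -2.98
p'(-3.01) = -2.02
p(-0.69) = -2.28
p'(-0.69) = 2.62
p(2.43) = 15.62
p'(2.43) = 8.86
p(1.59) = 8.89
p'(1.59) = 7.18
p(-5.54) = 8.53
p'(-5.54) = -7.08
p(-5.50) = 8.25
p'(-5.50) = -7.00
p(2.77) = 18.75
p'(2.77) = 9.54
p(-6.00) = 12.00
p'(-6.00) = -8.00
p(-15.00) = 165.00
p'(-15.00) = -26.00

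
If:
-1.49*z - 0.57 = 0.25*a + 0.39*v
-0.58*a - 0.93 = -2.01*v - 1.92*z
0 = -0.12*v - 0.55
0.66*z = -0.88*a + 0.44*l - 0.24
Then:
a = -9.50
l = -14.84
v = -4.58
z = 2.41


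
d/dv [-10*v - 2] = -10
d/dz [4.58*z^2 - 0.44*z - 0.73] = 9.16*z - 0.44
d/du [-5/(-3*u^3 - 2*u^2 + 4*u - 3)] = 5*(-9*u^2 - 4*u + 4)/(3*u^3 + 2*u^2 - 4*u + 3)^2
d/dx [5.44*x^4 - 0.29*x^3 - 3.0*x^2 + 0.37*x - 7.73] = 21.76*x^3 - 0.87*x^2 - 6.0*x + 0.37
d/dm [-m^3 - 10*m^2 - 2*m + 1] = -3*m^2 - 20*m - 2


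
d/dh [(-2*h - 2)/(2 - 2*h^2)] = -1/(h^2 - 2*h + 1)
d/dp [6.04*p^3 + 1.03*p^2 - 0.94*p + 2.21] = 18.12*p^2 + 2.06*p - 0.94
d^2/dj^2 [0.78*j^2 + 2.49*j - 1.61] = 1.56000000000000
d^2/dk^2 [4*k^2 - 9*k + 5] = 8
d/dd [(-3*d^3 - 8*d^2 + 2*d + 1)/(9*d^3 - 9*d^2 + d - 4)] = (99*d^4 - 42*d^3 + 19*d^2 + 82*d - 9)/(81*d^6 - 162*d^5 + 99*d^4 - 90*d^3 + 73*d^2 - 8*d + 16)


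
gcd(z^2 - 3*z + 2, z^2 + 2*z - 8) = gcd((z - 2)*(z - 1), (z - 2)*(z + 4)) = z - 2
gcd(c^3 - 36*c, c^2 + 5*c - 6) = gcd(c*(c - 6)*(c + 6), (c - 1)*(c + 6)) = c + 6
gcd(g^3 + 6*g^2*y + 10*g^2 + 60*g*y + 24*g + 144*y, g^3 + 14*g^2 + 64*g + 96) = g^2 + 10*g + 24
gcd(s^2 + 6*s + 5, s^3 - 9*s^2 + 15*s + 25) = s + 1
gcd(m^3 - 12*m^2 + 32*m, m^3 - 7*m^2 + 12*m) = m^2 - 4*m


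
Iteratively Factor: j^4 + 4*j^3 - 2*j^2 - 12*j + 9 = (j + 3)*(j^3 + j^2 - 5*j + 3) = (j + 3)^2*(j^2 - 2*j + 1) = (j - 1)*(j + 3)^2*(j - 1)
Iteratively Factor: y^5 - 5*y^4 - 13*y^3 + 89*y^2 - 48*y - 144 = (y + 1)*(y^4 - 6*y^3 - 7*y^2 + 96*y - 144) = (y - 3)*(y + 1)*(y^3 - 3*y^2 - 16*y + 48) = (y - 4)*(y - 3)*(y + 1)*(y^2 + y - 12) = (y - 4)*(y - 3)*(y + 1)*(y + 4)*(y - 3)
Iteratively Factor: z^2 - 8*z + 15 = (z - 5)*(z - 3)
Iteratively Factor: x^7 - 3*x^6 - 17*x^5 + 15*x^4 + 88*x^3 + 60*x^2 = (x - 3)*(x^6 - 17*x^4 - 36*x^3 - 20*x^2) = (x - 3)*(x + 2)*(x^5 - 2*x^4 - 13*x^3 - 10*x^2) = (x - 3)*(x + 1)*(x + 2)*(x^4 - 3*x^3 - 10*x^2) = x*(x - 3)*(x + 1)*(x + 2)*(x^3 - 3*x^2 - 10*x) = x*(x - 5)*(x - 3)*(x + 1)*(x + 2)*(x^2 + 2*x) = x^2*(x - 5)*(x - 3)*(x + 1)*(x + 2)*(x + 2)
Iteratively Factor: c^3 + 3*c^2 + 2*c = (c + 2)*(c^2 + c) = c*(c + 2)*(c + 1)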